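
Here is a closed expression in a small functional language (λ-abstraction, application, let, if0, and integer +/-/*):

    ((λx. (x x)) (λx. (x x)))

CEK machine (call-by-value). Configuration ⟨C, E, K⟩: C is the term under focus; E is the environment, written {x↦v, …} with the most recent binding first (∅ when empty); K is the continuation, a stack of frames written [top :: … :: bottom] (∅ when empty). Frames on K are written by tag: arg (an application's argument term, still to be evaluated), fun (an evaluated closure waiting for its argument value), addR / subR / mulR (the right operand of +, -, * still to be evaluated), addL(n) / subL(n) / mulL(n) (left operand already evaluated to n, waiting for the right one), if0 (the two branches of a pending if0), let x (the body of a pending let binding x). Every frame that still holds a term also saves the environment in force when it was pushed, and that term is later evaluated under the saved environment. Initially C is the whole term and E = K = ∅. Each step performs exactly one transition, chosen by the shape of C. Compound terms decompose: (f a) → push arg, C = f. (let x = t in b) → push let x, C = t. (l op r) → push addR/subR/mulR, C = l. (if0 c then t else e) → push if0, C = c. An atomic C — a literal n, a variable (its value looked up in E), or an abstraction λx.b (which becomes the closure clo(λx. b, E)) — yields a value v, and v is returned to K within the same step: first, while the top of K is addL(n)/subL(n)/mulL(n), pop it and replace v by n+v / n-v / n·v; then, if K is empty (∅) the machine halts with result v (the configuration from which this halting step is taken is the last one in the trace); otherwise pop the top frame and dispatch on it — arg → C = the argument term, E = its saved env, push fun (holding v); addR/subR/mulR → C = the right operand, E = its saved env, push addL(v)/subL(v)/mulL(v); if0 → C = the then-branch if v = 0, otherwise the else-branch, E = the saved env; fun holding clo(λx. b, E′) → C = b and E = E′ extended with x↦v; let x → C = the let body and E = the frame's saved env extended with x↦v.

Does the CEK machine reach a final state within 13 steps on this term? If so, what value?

Answer: DIVERGES (no final state within 13 steps)

Execution trace:
step 0: ⟨C=((λx. (x x)) (λx. (x x))); E=∅; K=∅⟩
step 1: ⟨C=(λx. (x x)); E=∅; K=[arg]⟩
step 2: ⟨C=(λx. (x x)); E=∅; K=[fun]⟩
step 3: ⟨C=(x x); E={x↦clo(λx. (x x), ∅)}; K=∅⟩
step 4: ⟨C=x; E={x↦clo(λx. (x x), ∅)}; K=[arg]⟩
step 5: ⟨C=x; E={x↦clo(λx. (x x), ∅)}; K=[fun]⟩
… configuration repeats with period 3 (steps 3–5 recur indefinitely) …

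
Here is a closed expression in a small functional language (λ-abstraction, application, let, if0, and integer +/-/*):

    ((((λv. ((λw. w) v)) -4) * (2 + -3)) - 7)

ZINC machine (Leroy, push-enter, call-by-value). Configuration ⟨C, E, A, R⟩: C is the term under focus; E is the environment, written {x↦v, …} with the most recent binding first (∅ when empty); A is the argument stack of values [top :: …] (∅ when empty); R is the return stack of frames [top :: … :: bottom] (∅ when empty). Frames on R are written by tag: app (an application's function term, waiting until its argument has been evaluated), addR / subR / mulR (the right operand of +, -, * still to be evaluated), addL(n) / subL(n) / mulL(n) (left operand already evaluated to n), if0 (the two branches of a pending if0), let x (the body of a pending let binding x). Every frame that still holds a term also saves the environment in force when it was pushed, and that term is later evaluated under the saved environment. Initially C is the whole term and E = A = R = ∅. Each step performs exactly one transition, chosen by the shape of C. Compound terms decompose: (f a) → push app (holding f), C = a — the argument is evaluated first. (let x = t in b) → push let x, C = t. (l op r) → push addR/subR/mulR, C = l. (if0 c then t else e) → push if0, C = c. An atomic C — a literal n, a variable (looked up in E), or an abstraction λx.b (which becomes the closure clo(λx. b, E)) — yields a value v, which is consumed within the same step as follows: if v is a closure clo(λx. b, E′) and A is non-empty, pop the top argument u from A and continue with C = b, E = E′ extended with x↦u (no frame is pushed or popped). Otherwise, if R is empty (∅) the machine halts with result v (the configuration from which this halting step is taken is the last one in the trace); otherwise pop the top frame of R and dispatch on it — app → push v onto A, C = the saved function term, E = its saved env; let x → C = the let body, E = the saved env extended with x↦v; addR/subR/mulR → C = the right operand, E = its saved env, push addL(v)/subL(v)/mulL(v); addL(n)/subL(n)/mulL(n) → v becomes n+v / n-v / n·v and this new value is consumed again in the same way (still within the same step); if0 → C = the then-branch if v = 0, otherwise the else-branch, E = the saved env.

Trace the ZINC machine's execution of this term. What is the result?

0. [C=((((λv. ((λw. w) v)) -4) * (2 + -3)) - 7) | E=∅ | A=∅ | R=∅]
1. [C=(((λv. ((λw. w) v)) -4) * (2 + -3)) | E=∅ | A=∅ | R=[subR]]
2. [C=((λv. ((λw. w) v)) -4) | E=∅ | A=∅ | R=[mulR :: subR]]
3. [C=-4 | E=∅ | A=∅ | R=[app :: mulR :: subR]]
4. [C=(λv. ((λw. w) v)) | E=∅ | A=[-4] | R=[mulR :: subR]]
5. [C=((λw. w) v) | E={v↦-4} | A=∅ | R=[mulR :: subR]]
6. [C=v | E={v↦-4} | A=∅ | R=[app :: mulR :: subR]]
7. [C=(λw. w) | E={v↦-4} | A=[-4] | R=[mulR :: subR]]
8. [C=w | E={w↦-4, v↦-4} | A=∅ | R=[mulR :: subR]]
9. [C=(2 + -3) | E=∅ | A=∅ | R=[mulL(-4) :: subR]]
10. [C=2 | E=∅ | A=∅ | R=[addR :: mulL(-4) :: subR]]
11. [C=-3 | E=∅ | A=∅ | R=[addL(2) :: mulL(-4) :: subR]]
12. [C=7 | E=∅ | A=∅ | R=[subL(4)]]
→ final value -3

Answer: -3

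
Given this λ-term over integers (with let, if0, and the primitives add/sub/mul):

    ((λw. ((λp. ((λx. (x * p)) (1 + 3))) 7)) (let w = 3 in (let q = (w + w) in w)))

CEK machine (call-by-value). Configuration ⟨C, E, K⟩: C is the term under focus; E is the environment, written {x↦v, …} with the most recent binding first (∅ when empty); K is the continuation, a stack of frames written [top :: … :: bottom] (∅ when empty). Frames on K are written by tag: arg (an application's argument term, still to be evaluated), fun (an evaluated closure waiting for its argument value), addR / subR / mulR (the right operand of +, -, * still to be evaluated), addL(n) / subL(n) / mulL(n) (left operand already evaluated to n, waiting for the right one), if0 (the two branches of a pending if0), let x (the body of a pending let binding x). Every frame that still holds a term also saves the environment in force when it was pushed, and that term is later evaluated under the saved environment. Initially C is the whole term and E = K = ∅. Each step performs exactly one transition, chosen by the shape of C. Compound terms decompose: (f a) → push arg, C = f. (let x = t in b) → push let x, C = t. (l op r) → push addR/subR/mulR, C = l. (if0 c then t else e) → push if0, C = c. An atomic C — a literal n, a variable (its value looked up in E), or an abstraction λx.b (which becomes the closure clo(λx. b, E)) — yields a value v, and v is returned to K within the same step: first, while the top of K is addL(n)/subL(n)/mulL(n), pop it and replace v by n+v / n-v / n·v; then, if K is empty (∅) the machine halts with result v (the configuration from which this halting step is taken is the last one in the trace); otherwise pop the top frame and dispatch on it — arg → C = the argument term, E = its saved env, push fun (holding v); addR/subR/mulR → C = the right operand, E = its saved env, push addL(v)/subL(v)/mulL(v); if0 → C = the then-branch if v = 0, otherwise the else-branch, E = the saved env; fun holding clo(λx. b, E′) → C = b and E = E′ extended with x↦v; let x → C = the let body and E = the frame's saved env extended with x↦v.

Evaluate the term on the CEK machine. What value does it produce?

[0] ⟨C=((λw. ((λp. ((λx. (x * p)) (1 + 3))) 7)) (let w = 3 in (let q = (w + w) in w))); E=∅; K=∅⟩
[1] ⟨C=(λw. ((λp. ((λx. (x * p)) (1 + 3))) 7)); E=∅; K=[arg]⟩
[2] ⟨C=(let w = 3 in (let q = (w + w) in w)); E=∅; K=[fun]⟩
[3] ⟨C=3; E=∅; K=[let w :: fun]⟩
[4] ⟨C=(let q = (w + w) in w); E={w↦3}; K=[fun]⟩
[5] ⟨C=(w + w); E={w↦3}; K=[let q :: fun]⟩
[6] ⟨C=w; E={w↦3}; K=[addR :: let q :: fun]⟩
[7] ⟨C=w; E={w↦3}; K=[addL(3) :: let q :: fun]⟩
[8] ⟨C=w; E={q↦6, w↦3}; K=[fun]⟩
[9] ⟨C=((λp. ((λx. (x * p)) (1 + 3))) 7); E={w↦3}; K=∅⟩
[10] ⟨C=(λp. ((λx. (x * p)) (1 + 3))); E={w↦3}; K=[arg]⟩
[11] ⟨C=7; E={w↦3}; K=[fun]⟩
[12] ⟨C=((λx. (x * p)) (1 + 3)); E={p↦7, w↦3}; K=∅⟩
[13] ⟨C=(λx. (x * p)); E={p↦7, w↦3}; K=[arg]⟩
[14] ⟨C=(1 + 3); E={p↦7, w↦3}; K=[fun]⟩
[15] ⟨C=1; E={p↦7, w↦3}; K=[addR :: fun]⟩
[16] ⟨C=3; E={p↦7, w↦3}; K=[addL(1) :: fun]⟩
[17] ⟨C=(x * p); E={x↦4, p↦7, w↦3}; K=∅⟩
[18] ⟨C=x; E={x↦4, p↦7, w↦3}; K=[mulR]⟩
[19] ⟨C=p; E={x↦4, p↦7, w↦3}; K=[mulL(4)]⟩
→ final value 28

Answer: 28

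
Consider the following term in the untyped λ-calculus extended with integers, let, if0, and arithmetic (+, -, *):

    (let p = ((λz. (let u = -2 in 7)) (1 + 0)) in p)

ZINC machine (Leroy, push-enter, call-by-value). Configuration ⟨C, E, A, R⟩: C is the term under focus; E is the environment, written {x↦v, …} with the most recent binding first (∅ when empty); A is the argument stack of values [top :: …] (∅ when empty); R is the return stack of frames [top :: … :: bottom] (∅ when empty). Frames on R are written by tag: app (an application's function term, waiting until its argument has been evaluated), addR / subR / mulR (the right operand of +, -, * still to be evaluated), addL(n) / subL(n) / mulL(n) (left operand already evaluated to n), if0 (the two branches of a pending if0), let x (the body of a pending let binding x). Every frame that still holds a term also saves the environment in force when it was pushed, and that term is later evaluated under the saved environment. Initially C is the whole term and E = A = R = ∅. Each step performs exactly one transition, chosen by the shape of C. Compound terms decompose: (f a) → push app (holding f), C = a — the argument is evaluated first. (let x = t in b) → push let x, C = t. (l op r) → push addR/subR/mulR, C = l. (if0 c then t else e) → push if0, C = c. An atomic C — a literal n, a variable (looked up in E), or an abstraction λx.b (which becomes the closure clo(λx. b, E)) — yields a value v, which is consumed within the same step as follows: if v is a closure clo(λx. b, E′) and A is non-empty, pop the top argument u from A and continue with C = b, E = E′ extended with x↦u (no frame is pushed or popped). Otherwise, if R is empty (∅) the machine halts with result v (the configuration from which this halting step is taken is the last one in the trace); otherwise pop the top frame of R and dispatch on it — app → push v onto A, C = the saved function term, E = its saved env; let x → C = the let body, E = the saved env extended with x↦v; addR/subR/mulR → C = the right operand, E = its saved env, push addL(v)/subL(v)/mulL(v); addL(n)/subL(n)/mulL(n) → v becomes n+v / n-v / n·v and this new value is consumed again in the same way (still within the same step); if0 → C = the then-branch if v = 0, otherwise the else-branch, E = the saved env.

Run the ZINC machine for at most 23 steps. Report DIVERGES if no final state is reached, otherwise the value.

Answer: 7

Execution trace:
step 0: <C=(let p = ((λz. (let u = -2 in 7)) (1 + 0)) in p), E=∅, A=∅, R=∅>
step 1: <C=((λz. (let u = -2 in 7)) (1 + 0)), E=∅, A=∅, R=[let p]>
step 2: <C=(1 + 0), E=∅, A=∅, R=[app :: let p]>
step 3: <C=1, E=∅, A=∅, R=[addR :: app :: let p]>
step 4: <C=0, E=∅, A=∅, R=[addL(1) :: app :: let p]>
step 5: <C=(λz. (let u = -2 in 7)), E=∅, A=[1], R=[let p]>
step 6: <C=(let u = -2 in 7), E={z↦1}, A=∅, R=[let p]>
step 7: <C=-2, E={z↦1}, A=∅, R=[let u :: let p]>
step 8: <C=7, E={u↦-2, z↦1}, A=∅, R=[let p]>
step 9: <C=p, E={p↦7}, A=∅, R=∅>
→ final value 7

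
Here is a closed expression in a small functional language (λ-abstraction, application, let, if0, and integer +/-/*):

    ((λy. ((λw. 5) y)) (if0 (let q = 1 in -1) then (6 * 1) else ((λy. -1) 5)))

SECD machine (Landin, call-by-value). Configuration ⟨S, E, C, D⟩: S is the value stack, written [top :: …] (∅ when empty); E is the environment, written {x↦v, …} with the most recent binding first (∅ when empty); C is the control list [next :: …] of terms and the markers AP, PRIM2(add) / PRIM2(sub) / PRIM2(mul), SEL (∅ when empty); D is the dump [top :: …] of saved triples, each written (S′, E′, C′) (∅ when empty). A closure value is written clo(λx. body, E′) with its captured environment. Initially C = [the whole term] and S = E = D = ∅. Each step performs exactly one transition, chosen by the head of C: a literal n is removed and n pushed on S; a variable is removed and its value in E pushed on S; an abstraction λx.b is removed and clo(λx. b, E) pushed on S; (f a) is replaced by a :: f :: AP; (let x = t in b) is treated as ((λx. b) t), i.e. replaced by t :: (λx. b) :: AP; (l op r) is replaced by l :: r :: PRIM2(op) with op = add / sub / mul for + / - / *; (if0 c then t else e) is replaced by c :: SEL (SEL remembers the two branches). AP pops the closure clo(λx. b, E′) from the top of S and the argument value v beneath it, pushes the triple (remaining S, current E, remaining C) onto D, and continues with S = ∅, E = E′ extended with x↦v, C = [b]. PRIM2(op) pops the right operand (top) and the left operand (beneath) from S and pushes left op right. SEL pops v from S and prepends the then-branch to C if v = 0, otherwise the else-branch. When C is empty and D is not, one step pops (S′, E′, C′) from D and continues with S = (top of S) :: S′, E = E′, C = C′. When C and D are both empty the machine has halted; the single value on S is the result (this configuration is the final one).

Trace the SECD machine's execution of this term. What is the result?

0. ⟨S=∅; E=∅; C=[((λy. ((λw. 5) y)) (if0 (let q = 1 in -1) then (6 * 1) else ((λy. -1) 5)))]; D=∅⟩
1. ⟨S=∅; E=∅; C=[(if0 (let q = 1 in -1) then (6 * 1) else ((λy. -1) 5)) :: (λy. ((λw. 5) y)) :: AP]; D=∅⟩
2. ⟨S=∅; E=∅; C=[(let q = 1 in -1) :: SEL :: (λy. ((λw. 5) y)) :: AP]; D=∅⟩
3. ⟨S=∅; E=∅; C=[1 :: (λq. -1) :: AP :: SEL :: (λy. ((λw. 5) y)) :: AP]; D=∅⟩
4. ⟨S=[1]; E=∅; C=[(λq. -1) :: AP :: SEL :: (λy. ((λw. 5) y)) :: AP]; D=∅⟩
5. ⟨S=[clo(λq. -1, ∅) :: 1]; E=∅; C=[AP :: SEL :: (λy. ((λw. 5) y)) :: AP]; D=∅⟩
6. ⟨S=∅; E={q↦1}; C=[-1]; D=[(∅, ∅, [SEL :: (λy. ((λw. 5) y)) :: AP])]⟩
7. ⟨S=[-1]; E={q↦1}; C=∅; D=[(∅, ∅, [SEL :: (λy. ((λw. 5) y)) :: AP])]⟩
8. ⟨S=[-1]; E=∅; C=[SEL :: (λy. ((λw. 5) y)) :: AP]; D=∅⟩
9. ⟨S=∅; E=∅; C=[((λy. -1) 5) :: (λy. ((λw. 5) y)) :: AP]; D=∅⟩
10. ⟨S=∅; E=∅; C=[5 :: (λy. -1) :: AP :: (λy. ((λw. 5) y)) :: AP]; D=∅⟩
11. ⟨S=[5]; E=∅; C=[(λy. -1) :: AP :: (λy. ((λw. 5) y)) :: AP]; D=∅⟩
12. ⟨S=[clo(λy. -1, ∅) :: 5]; E=∅; C=[AP :: (λy. ((λw. 5) y)) :: AP]; D=∅⟩
13. ⟨S=∅; E={y↦5}; C=[-1]; D=[(∅, ∅, [(λy. ((λw. 5) y)) :: AP])]⟩
14. ⟨S=[-1]; E={y↦5}; C=∅; D=[(∅, ∅, [(λy. ((λw. 5) y)) :: AP])]⟩
15. ⟨S=[-1]; E=∅; C=[(λy. ((λw. 5) y)) :: AP]; D=∅⟩
16. ⟨S=[clo(λy. ((λw. 5) y), ∅) :: -1]; E=∅; C=[AP]; D=∅⟩
17. ⟨S=∅; E={y↦-1}; C=[((λw. 5) y)]; D=[(∅, ∅, ∅)]⟩
18. ⟨S=∅; E={y↦-1}; C=[y :: (λw. 5) :: AP]; D=[(∅, ∅, ∅)]⟩
19. ⟨S=[-1]; E={y↦-1}; C=[(λw. 5) :: AP]; D=[(∅, ∅, ∅)]⟩
20. ⟨S=[clo(λw. 5, {y↦-1}) :: -1]; E={y↦-1}; C=[AP]; D=[(∅, ∅, ∅)]⟩
21. ⟨S=∅; E={w↦-1, y↦-1}; C=[5]; D=[(∅, {y↦-1}, ∅) :: (∅, ∅, ∅)]⟩
22. ⟨S=[5]; E={w↦-1, y↦-1}; C=∅; D=[(∅, {y↦-1}, ∅) :: (∅, ∅, ∅)]⟩
23. ⟨S=[5]; E={y↦-1}; C=∅; D=[(∅, ∅, ∅)]⟩
24. ⟨S=[5]; E=∅; C=∅; D=∅⟩
→ final value 5

Answer: 5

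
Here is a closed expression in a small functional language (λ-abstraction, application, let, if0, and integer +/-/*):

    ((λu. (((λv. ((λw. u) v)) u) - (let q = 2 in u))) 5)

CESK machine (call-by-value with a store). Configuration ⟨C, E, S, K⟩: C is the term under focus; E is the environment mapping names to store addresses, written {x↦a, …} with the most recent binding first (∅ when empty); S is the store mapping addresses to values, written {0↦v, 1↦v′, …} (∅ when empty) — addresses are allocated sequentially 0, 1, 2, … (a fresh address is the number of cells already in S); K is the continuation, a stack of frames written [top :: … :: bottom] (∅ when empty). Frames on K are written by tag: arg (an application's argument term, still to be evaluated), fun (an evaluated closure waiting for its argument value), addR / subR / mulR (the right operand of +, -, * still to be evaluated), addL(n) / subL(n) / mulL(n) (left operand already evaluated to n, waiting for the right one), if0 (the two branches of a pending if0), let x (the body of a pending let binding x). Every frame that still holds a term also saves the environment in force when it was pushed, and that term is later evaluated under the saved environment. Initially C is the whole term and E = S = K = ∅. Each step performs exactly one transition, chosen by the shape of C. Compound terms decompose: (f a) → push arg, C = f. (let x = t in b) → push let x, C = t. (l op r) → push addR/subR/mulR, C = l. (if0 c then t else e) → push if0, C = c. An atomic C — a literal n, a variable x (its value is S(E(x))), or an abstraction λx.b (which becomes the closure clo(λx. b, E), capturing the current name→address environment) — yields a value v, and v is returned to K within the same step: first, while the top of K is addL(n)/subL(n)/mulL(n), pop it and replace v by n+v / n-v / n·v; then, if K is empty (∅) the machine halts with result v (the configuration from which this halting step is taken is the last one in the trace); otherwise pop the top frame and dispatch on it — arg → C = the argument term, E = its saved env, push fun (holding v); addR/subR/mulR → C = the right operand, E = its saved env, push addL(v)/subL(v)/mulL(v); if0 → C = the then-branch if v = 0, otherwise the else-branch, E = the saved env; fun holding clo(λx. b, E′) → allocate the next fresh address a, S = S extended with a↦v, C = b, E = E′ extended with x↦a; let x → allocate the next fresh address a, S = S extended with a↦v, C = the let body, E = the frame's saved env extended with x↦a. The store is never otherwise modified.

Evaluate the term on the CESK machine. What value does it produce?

Answer: 0

Execution trace:
[0] ⟨C=((λu. (((λv. ((λw. u) v)) u) - (let q = 2 in u))) 5); E=∅; S=∅; K=∅⟩
[1] ⟨C=(λu. (((λv. ((λw. u) v)) u) - (let q = 2 in u))); E=∅; S=∅; K=[arg]⟩
[2] ⟨C=5; E=∅; S=∅; K=[fun]⟩
[3] ⟨C=(((λv. ((λw. u) v)) u) - (let q = 2 in u)); E={u↦0}; S={0↦5}; K=∅⟩
[4] ⟨C=((λv. ((λw. u) v)) u); E={u↦0}; S={0↦5}; K=[subR]⟩
[5] ⟨C=(λv. ((λw. u) v)); E={u↦0}; S={0↦5}; K=[arg :: subR]⟩
[6] ⟨C=u; E={u↦0}; S={0↦5}; K=[fun :: subR]⟩
[7] ⟨C=((λw. u) v); E={v↦1, u↦0}; S={0↦5, 1↦5}; K=[subR]⟩
[8] ⟨C=(λw. u); E={v↦1, u↦0}; S={0↦5, 1↦5}; K=[arg :: subR]⟩
[9] ⟨C=v; E={v↦1, u↦0}; S={0↦5, 1↦5}; K=[fun :: subR]⟩
[10] ⟨C=u; E={w↦2, v↦1, u↦0}; S={0↦5, 1↦5, 2↦5}; K=[subR]⟩
[11] ⟨C=(let q = 2 in u); E={u↦0}; S={0↦5, 1↦5, 2↦5}; K=[subL(5)]⟩
[12] ⟨C=2; E={u↦0}; S={0↦5, 1↦5, 2↦5}; K=[let q :: subL(5)]⟩
[13] ⟨C=u; E={q↦3, u↦0}; S={0↦5, 1↦5, 2↦5, 3↦2}; K=[subL(5)]⟩
→ final value 0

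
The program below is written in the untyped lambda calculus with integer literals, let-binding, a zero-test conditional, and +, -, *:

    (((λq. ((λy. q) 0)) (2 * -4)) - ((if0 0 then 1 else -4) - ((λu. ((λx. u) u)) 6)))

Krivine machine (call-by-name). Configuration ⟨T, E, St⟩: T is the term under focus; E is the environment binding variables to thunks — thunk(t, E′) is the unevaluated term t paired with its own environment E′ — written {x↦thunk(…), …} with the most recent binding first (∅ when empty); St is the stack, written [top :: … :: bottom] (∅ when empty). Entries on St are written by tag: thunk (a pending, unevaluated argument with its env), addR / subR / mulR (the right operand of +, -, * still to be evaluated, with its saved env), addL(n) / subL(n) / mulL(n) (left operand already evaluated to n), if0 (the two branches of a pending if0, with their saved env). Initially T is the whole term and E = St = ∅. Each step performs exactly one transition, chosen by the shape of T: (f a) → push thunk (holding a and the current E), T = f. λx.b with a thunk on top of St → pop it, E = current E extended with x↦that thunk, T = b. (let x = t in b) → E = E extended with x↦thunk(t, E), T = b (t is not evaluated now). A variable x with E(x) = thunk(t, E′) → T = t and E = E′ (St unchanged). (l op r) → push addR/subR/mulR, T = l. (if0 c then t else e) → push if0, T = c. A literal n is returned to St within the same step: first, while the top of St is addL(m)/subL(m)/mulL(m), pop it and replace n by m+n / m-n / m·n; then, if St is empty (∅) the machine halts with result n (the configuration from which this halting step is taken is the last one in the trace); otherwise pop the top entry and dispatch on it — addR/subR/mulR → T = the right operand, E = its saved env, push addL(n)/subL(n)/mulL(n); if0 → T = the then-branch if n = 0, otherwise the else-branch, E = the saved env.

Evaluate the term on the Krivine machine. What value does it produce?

0. <T=(((λq. ((λy. q) 0)) (2 * -4)) - ((if0 0 then 1 else -4) - ((λu. ((λx. u) u)) 6))), E=∅, St=∅>
1. <T=((λq. ((λy. q) 0)) (2 * -4)), E=∅, St=[subR]>
2. <T=(λq. ((λy. q) 0)), E=∅, St=[thunk :: subR]>
3. <T=((λy. q) 0), E={q↦thunk((2 * -4), ∅)}, St=[subR]>
4. <T=(λy. q), E={q↦thunk((2 * -4), ∅)}, St=[thunk :: subR]>
5. <T=q, E={y↦thunk(0, {q↦thunk((2 * -4), ∅)}), q↦thunk((2 * -4), ∅)}, St=[subR]>
6. <T=(2 * -4), E=∅, St=[subR]>
7. <T=2, E=∅, St=[mulR :: subR]>
8. <T=-4, E=∅, St=[mulL(2) :: subR]>
9. <T=((if0 0 then 1 else -4) - ((λu. ((λx. u) u)) 6)), E=∅, St=[subL(-8)]>
10. <T=(if0 0 then 1 else -4), E=∅, St=[subR :: subL(-8)]>
11. <T=0, E=∅, St=[if0 :: subR :: subL(-8)]>
12. <T=1, E=∅, St=[subR :: subL(-8)]>
13. <T=((λu. ((λx. u) u)) 6), E=∅, St=[subL(1) :: subL(-8)]>
14. <T=(λu. ((λx. u) u)), E=∅, St=[thunk :: subL(1) :: subL(-8)]>
15. <T=((λx. u) u), E={u↦thunk(6, ∅)}, St=[subL(1) :: subL(-8)]>
16. <T=(λx. u), E={u↦thunk(6, ∅)}, St=[thunk :: subL(1) :: subL(-8)]>
17. <T=u, E={x↦thunk(u, {u↦thunk(6, ∅)}), u↦thunk(6, ∅)}, St=[subL(1) :: subL(-8)]>
18. <T=6, E=∅, St=[subL(1) :: subL(-8)]>
→ final value -3

Answer: -3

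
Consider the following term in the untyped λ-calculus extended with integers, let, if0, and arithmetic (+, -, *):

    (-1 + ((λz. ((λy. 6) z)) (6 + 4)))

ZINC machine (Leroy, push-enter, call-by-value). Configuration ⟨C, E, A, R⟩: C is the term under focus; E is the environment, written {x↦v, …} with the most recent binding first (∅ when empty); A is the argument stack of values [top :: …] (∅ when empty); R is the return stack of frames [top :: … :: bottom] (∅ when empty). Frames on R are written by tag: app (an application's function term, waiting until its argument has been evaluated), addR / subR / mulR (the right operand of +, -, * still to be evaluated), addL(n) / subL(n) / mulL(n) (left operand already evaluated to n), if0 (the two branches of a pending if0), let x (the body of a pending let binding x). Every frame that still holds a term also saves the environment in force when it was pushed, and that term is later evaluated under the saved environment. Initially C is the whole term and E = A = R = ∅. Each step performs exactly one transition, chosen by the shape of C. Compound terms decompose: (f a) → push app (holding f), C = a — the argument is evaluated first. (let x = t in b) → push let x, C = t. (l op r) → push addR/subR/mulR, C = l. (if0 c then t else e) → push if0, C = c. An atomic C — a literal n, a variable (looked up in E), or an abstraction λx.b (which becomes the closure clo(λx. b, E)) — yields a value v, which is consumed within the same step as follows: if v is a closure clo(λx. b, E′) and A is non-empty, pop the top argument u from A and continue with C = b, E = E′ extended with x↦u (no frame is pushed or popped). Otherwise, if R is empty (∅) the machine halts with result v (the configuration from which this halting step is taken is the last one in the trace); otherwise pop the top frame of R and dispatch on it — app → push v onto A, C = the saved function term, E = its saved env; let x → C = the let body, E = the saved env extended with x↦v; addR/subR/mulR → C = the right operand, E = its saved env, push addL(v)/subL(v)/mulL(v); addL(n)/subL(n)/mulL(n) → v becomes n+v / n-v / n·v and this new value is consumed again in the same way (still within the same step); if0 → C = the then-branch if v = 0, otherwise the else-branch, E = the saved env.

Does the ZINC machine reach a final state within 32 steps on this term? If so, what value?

Answer: 5

Machine steps:
0. [C=(-1 + ((λz. ((λy. 6) z)) (6 + 4))) | E=∅ | A=∅ | R=∅]
1. [C=-1 | E=∅ | A=∅ | R=[addR]]
2. [C=((λz. ((λy. 6) z)) (6 + 4)) | E=∅ | A=∅ | R=[addL(-1)]]
3. [C=(6 + 4) | E=∅ | A=∅ | R=[app :: addL(-1)]]
4. [C=6 | E=∅ | A=∅ | R=[addR :: app :: addL(-1)]]
5. [C=4 | E=∅ | A=∅ | R=[addL(6) :: app :: addL(-1)]]
6. [C=(λz. ((λy. 6) z)) | E=∅ | A=[10] | R=[addL(-1)]]
7. [C=((λy. 6) z) | E={z↦10} | A=∅ | R=[addL(-1)]]
8. [C=z | E={z↦10} | A=∅ | R=[app :: addL(-1)]]
9. [C=(λy. 6) | E={z↦10} | A=[10] | R=[addL(-1)]]
10. [C=6 | E={y↦10, z↦10} | A=∅ | R=[addL(-1)]]
→ final value 5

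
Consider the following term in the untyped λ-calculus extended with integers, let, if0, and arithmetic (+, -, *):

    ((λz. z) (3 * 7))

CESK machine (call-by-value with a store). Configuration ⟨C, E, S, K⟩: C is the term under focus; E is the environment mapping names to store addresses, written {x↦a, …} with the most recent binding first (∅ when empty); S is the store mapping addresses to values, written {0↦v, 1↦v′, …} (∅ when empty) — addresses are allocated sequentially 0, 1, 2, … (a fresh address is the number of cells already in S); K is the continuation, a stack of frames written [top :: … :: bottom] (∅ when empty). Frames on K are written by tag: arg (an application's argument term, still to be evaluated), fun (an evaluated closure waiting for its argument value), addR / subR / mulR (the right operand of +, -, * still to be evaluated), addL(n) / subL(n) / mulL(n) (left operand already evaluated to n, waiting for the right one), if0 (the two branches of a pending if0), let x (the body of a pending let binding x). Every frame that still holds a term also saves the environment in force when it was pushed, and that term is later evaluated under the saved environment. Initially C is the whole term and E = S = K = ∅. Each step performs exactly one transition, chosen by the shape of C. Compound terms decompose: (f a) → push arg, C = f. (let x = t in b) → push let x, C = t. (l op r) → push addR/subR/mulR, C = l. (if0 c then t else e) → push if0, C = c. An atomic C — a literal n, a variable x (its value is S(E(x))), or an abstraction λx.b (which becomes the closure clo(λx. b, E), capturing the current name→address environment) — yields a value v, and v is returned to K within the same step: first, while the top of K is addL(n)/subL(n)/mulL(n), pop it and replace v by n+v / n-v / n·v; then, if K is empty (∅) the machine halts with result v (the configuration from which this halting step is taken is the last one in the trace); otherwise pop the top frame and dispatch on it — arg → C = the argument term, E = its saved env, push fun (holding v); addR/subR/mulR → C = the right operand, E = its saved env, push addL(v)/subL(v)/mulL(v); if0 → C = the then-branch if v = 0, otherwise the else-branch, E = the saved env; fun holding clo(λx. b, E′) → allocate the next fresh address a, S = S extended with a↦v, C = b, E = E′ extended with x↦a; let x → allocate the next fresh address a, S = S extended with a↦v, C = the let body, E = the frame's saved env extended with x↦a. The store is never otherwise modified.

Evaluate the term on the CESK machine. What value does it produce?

Answer: 21

Execution trace:
step 0: [C=((λz. z) (3 * 7)) | E=∅ | S=∅ | K=∅]
step 1: [C=(λz. z) | E=∅ | S=∅ | K=[arg]]
step 2: [C=(3 * 7) | E=∅ | S=∅ | K=[fun]]
step 3: [C=3 | E=∅ | S=∅ | K=[mulR :: fun]]
step 4: [C=7 | E=∅ | S=∅ | K=[mulL(3) :: fun]]
step 5: [C=z | E={z↦0} | S={0↦21} | K=∅]
→ final value 21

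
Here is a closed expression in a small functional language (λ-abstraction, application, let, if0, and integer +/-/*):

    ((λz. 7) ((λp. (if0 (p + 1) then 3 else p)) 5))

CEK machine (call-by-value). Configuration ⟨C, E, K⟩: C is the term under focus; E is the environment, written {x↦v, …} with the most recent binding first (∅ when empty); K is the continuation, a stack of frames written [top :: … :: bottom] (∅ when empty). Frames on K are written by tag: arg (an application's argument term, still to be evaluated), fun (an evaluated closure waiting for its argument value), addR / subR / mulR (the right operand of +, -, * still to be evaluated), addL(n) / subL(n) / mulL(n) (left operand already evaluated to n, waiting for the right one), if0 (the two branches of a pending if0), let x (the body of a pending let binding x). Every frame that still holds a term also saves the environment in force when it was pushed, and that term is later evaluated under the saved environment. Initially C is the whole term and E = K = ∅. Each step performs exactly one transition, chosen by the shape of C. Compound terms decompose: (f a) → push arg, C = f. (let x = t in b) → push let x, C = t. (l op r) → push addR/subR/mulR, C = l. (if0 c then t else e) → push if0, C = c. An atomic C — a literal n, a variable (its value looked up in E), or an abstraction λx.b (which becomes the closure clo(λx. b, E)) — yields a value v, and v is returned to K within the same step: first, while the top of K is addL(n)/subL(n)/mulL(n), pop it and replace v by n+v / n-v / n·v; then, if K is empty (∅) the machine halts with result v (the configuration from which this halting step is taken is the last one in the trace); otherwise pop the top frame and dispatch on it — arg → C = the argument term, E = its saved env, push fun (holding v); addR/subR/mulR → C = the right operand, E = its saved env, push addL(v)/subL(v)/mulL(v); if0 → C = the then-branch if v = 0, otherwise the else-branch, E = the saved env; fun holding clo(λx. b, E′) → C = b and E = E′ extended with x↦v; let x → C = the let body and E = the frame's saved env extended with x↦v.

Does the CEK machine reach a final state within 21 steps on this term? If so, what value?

step 0: ⟨C=((λz. 7) ((λp. (if0 (p + 1) then 3 else p)) 5)); E=∅; K=∅⟩
step 1: ⟨C=(λz. 7); E=∅; K=[arg]⟩
step 2: ⟨C=((λp. (if0 (p + 1) then 3 else p)) 5); E=∅; K=[fun]⟩
step 3: ⟨C=(λp. (if0 (p + 1) then 3 else p)); E=∅; K=[arg :: fun]⟩
step 4: ⟨C=5; E=∅; K=[fun :: fun]⟩
step 5: ⟨C=(if0 (p + 1) then 3 else p); E={p↦5}; K=[fun]⟩
step 6: ⟨C=(p + 1); E={p↦5}; K=[if0 :: fun]⟩
step 7: ⟨C=p; E={p↦5}; K=[addR :: if0 :: fun]⟩
step 8: ⟨C=1; E={p↦5}; K=[addL(5) :: if0 :: fun]⟩
step 9: ⟨C=p; E={p↦5}; K=[fun]⟩
step 10: ⟨C=7; E={z↦5}; K=∅⟩
→ final value 7

Answer: 7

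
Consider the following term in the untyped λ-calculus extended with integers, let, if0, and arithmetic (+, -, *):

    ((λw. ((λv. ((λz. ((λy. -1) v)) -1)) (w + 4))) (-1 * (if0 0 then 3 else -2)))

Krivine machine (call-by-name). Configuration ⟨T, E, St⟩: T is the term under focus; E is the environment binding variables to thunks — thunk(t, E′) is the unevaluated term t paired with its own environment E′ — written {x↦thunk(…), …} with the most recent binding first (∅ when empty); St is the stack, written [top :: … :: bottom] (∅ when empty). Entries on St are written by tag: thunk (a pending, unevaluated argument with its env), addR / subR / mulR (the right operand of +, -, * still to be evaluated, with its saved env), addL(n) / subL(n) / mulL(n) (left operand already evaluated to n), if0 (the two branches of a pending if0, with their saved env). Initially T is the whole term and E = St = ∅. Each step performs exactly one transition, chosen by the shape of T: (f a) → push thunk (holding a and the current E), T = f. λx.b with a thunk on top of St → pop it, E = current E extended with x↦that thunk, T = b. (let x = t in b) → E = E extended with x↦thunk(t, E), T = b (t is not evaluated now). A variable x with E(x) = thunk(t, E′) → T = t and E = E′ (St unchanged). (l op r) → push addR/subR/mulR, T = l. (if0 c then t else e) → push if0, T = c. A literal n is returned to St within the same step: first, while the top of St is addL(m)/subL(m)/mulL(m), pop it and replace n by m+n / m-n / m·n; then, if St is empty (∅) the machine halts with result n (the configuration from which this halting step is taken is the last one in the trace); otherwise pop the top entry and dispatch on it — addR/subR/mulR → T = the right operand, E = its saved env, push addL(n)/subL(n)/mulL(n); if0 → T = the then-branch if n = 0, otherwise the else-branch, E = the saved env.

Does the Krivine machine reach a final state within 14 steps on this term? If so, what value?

Answer: -1

Execution trace:
0. [T=((λw. ((λv. ((λz. ((λy. -1) v)) -1)) (w + 4))) (-1 * (if0 0 then 3 else -2))) | E=∅ | St=∅]
1. [T=(λw. ((λv. ((λz. ((λy. -1) v)) -1)) (w + 4))) | E=∅ | St=[thunk]]
2. [T=((λv. ((λz. ((λy. -1) v)) -1)) (w + 4)) | E={w↦thunk((-1 * (if0 0 then 3 else -2)), ∅)} | St=∅]
3. [T=(λv. ((λz. ((λy. -1) v)) -1)) | E={w↦thunk((-1 * (if0 0 then 3 else -2)), ∅)} | St=[thunk]]
4. [T=((λz. ((λy. -1) v)) -1) | E={v↦thunk((w + 4), {w↦thunk((-1 * (if0 0 then 3 else -2)), ∅)}), w↦thunk((-1 * (if0 0 then 3 else -2)), ∅)} | St=∅]
5. [T=(λz. ((λy. -1) v)) | E={v↦thunk((w + 4), {w↦thunk((-1 * (if0 0 then 3 else -2)), ∅)}), w↦thunk((-1 * (if0 0 then 3 else -2)), ∅)} | St=[thunk]]
6. [T=((λy. -1) v) | E={z↦thunk(-1, {v↦thunk((w + 4), {w↦thunk((-1 * (if0 0 then 3 else -2)), ∅)}), w↦thunk((-1 * (if0 0 then 3 else -2)), ∅)}), v↦thunk((w + 4), {w↦thunk((-1 * (if0 0 then 3 else -2)), ∅)}), w↦thunk((-1 * (if0 0 then 3 else -2)), ∅)} | St=∅]
7. [T=(λy. -1) | E={z↦thunk(-1, {v↦thunk((w + 4), {w↦thunk((-1 * (if0 0 then 3 else -2)), ∅)}), w↦thunk((-1 * (if0 0 then 3 else -2)), ∅)}), v↦thunk((w + 4), {w↦thunk((-1 * (if0 0 then 3 else -2)), ∅)}), w↦thunk((-1 * (if0 0 then 3 else -2)), ∅)} | St=[thunk]]
8. [T=-1 | E={y↦thunk(v, {z↦thunk(-1, {v↦thunk((w + 4), {w↦thunk((-1 * (if0 0 then 3 else -2)), ∅)}), w↦thunk((-1 * (if0 0 then 3 else -2)), ∅)}), v↦thunk((w + 4), {w↦thunk((-1 * (if0 0 then 3 else -2)), ∅)}), w↦thunk((-1 * (if0 0 then 3 else -2)), ∅)}), z↦thunk(-1, {v↦thunk((w + 4), {w↦thunk((-1 * (if0 0 then 3 else -2)), ∅)}), w↦thunk((-1 * (if0 0 then 3 else -2)), ∅)}), v↦thunk((w + 4), {w↦thunk((-1 * (if0 0 then 3 else -2)), ∅)}), w↦thunk((-1 * (if0 0 then 3 else -2)), ∅)} | St=∅]
→ final value -1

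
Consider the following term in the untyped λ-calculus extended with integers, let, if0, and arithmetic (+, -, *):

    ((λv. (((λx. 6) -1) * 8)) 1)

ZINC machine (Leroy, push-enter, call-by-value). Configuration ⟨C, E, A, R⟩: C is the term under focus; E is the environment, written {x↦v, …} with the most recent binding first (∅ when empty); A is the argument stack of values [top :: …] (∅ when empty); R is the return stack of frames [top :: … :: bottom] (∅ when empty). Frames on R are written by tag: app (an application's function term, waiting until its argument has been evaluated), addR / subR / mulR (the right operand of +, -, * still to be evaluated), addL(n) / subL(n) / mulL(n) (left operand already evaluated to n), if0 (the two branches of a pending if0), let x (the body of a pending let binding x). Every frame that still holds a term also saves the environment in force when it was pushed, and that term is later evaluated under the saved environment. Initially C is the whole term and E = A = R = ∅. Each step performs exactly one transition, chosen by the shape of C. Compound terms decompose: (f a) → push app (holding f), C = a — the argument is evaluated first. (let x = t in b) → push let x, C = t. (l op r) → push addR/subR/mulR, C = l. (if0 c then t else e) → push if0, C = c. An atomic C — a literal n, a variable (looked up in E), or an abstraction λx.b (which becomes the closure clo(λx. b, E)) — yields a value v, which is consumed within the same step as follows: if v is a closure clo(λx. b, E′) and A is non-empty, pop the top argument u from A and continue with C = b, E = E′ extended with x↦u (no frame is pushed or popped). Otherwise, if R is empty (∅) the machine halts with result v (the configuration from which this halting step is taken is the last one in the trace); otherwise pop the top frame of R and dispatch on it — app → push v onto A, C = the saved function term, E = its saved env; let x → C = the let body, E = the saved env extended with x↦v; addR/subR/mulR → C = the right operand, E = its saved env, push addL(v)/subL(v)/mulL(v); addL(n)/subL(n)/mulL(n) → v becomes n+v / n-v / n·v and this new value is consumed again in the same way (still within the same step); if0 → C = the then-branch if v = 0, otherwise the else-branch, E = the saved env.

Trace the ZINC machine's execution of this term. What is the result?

step 0: ⟨C=((λv. (((λx. 6) -1) * 8)) 1); E=∅; A=∅; R=∅⟩
step 1: ⟨C=1; E=∅; A=∅; R=[app]⟩
step 2: ⟨C=(λv. (((λx. 6) -1) * 8)); E=∅; A=[1]; R=∅⟩
step 3: ⟨C=(((λx. 6) -1) * 8); E={v↦1}; A=∅; R=∅⟩
step 4: ⟨C=((λx. 6) -1); E={v↦1}; A=∅; R=[mulR]⟩
step 5: ⟨C=-1; E={v↦1}; A=∅; R=[app :: mulR]⟩
step 6: ⟨C=(λx. 6); E={v↦1}; A=[-1]; R=[mulR]⟩
step 7: ⟨C=6; E={x↦-1, v↦1}; A=∅; R=[mulR]⟩
step 8: ⟨C=8; E={v↦1}; A=∅; R=[mulL(6)]⟩
→ final value 48

Answer: 48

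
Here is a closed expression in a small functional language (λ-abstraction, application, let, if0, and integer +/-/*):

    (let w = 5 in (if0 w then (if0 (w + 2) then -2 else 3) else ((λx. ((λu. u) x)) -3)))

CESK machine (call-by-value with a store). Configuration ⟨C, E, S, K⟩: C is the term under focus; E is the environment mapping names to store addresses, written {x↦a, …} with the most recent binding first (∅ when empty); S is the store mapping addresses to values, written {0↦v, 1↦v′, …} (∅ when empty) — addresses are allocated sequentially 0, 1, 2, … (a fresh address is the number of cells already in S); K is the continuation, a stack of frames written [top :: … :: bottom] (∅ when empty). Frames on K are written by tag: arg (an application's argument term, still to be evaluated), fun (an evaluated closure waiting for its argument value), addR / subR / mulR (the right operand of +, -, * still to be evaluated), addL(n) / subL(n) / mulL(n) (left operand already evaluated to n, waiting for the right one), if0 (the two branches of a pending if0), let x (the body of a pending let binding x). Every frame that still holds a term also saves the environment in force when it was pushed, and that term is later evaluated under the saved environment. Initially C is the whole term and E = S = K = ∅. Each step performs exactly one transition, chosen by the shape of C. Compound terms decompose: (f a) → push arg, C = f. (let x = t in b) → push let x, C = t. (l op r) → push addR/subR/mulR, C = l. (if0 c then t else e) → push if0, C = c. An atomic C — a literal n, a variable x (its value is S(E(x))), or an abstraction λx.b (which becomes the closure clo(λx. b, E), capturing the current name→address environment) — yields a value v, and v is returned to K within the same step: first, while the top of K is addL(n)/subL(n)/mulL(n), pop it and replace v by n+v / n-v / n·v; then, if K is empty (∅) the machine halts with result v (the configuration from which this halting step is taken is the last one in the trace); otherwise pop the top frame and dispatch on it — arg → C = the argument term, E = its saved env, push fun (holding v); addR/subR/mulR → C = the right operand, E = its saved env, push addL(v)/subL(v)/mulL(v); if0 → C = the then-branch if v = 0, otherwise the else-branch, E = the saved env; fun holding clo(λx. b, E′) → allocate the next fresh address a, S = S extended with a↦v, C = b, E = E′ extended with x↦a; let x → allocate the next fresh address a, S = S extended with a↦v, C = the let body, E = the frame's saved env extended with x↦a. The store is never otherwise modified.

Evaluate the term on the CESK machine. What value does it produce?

Answer: -3

Derivation:
0. [C=(let w = 5 in (if0 w then (if0 (w + 2) then -2 else 3) else ((λx. ((λu. u) x)) -3))) | E=∅ | S=∅ | K=∅]
1. [C=5 | E=∅ | S=∅ | K=[let w]]
2. [C=(if0 w then (if0 (w + 2) then -2 else 3) else ((λx. ((λu. u) x)) -3)) | E={w↦0} | S={0↦5} | K=∅]
3. [C=w | E={w↦0} | S={0↦5} | K=[if0]]
4. [C=((λx. ((λu. u) x)) -3) | E={w↦0} | S={0↦5} | K=∅]
5. [C=(λx. ((λu. u) x)) | E={w↦0} | S={0↦5} | K=[arg]]
6. [C=-3 | E={w↦0} | S={0↦5} | K=[fun]]
7. [C=((λu. u) x) | E={x↦1, w↦0} | S={0↦5, 1↦-3} | K=∅]
8. [C=(λu. u) | E={x↦1, w↦0} | S={0↦5, 1↦-3} | K=[arg]]
9. [C=x | E={x↦1, w↦0} | S={0↦5, 1↦-3} | K=[fun]]
10. [C=u | E={u↦2, x↦1, w↦0} | S={0↦5, 1↦-3, 2↦-3} | K=∅]
→ final value -3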